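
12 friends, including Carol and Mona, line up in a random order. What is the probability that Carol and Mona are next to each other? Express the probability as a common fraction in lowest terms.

1/6

There are 12! = 479001600 arrangements.
Treat Carol and Mona as a block: 11! arrangements of the blocks × 2 orders within the block = 2·39916800 = 79833600.
Probability = 79833600/479001600 = 1/6.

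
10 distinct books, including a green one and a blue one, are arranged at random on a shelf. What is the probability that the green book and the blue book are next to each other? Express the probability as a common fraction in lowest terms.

There are 10! = 3628800 arrangements.
Treat the green book and the blue book as a block: 9! arrangements of the blocks × 2 orders within the block = 2·362880 = 725760.
Probability = 725760/3628800 = 1/5.

1/5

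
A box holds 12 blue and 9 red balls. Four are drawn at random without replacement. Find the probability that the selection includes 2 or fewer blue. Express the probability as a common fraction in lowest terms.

78/133

There are C(21,4) = 5985 ways to choose the 4.
Count the complement (more than 2 blue): C(12,3)·C(9,1) + C(12,4)·C(9,0) = 1980 + 495 = 2475.
Probability = 1 − 2475/5985 = 3510/5985 = 78/133.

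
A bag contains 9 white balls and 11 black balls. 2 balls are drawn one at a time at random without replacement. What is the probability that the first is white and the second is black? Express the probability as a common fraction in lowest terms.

99/380

Multiply the conditional probabilities at each draw: 9/20 · 11/19 = 99/380.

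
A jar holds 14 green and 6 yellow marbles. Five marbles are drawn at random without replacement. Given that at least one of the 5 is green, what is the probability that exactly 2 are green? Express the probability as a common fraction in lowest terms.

Work in counts. Selections with at least one green: C(20,5) − C(6,5) = 15504 − 6 = 15498.
Of those, selections where exactly 2 are green: C(14,2)·C(6,3) = 91·20 = 1820.
Conditional probability = 1820/15498 = 130/1107.

130/1107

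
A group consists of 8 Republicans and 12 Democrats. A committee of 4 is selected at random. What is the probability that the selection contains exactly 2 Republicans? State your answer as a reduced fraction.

There are C(20,4) = 4845 ways to choose 4 from 20.
Selections with exactly 2 Republicans: choose 2 of the 8 Republicans and 2 of the 12 Democrats, C(8,2)·C(12,2) = 28·66 = 1848.
Probability = 1848/4845 = 616/1615.

616/1615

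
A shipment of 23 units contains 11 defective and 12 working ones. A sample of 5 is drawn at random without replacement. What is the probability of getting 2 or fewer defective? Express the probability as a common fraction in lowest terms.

There are C(23,5) = 33649 ways to choose the 5.
Favorable selections (2 or fewer defective): C(11,0)·C(12,5) + C(11,1)·C(12,4) + C(11,2)·C(12,3) = 792 + 5445 + 12100 = 18337.
Probability = 18337/33649 = 1667/3059.

1667/3059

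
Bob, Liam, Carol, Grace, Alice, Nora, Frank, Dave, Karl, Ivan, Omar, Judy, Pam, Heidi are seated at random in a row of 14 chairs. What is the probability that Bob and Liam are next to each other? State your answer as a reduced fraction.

1/7

There are 14! = 87178291200 arrangements.
Treat Bob and Liam as a block: 13! arrangements of the blocks × 2 orders within the block = 2·6227020800 = 12454041600.
Probability = 12454041600/87178291200 = 1/7.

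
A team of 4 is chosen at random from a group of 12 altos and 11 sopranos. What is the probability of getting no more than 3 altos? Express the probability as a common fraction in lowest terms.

Total selections: C(23,4) = 8855.
The complement is exactly 4 altos: C(12,4)·C(11,0) = 495.
Probability = 1 − 495/8855 = 8360/8855 = 152/161.

152/161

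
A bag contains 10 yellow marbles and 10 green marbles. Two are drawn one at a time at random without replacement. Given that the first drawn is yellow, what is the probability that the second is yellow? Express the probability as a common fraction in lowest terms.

9/19

After removing one yellow, 19 remain: 9 yellow and 10 green.
So the probability the next is yellow is 9/19.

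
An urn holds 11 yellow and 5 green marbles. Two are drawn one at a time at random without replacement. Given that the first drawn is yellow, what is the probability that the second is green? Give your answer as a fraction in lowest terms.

After removing one yellow, 15 remain: 10 yellow and 5 green.
So the probability the next is green is 5/15 = 1/3.

1/3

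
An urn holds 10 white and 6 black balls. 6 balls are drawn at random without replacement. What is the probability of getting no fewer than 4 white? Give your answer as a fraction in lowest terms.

There are C(16,6) = 8008 ways to choose the 6.
Favorable selections (no fewer than 4 white): C(10,4)·C(6,2) + C(10,5)·C(6,1) + C(10,6)·C(6,0) = 3150 + 1512 + 210 = 4872.
Probability = 4872/8008 = 87/143.

87/143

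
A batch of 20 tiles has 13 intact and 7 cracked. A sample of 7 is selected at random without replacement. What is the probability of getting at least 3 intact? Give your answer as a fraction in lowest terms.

7579/7752

There are C(20,7) = 77520 ways to choose the 7.
Count the complement (fewer than 3 intact): C(13,0)·C(7,7) + C(13,1)·C(7,6) + C(13,2)·C(7,5) = 1 + 91 + 1638 = 1730.
Probability = 1 − 1730/77520 = 75790/77520 = 7579/7752.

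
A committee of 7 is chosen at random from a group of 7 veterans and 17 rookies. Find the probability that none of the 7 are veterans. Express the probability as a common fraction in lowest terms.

221/3933

There are C(24,7) = 346104 possible selections.
Selections with no veterans (all rookies): C(17,7) = 19448.
Probability = 19448/346104 = 221/3933.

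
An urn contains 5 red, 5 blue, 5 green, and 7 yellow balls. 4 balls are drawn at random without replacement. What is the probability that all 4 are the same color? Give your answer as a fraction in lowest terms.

There are C(22,4) = 7315 ways to draw 4 balls.
All same color: C(5,4) + C(5,4) + C(5,4) + C(7,4) = 5 + 5 + 5 + 35 = 50.
Probability = 50/7315 = 10/1463.

10/1463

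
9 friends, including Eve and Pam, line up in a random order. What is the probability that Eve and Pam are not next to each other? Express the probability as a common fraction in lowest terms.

There are 9! = 362880 arrangements.
Arrangements with Eve and Pam adjacent: 2·8! = 80640.
So not adjacent: 362880 − 80640 = 282240, probability 282240/362880 = 7/9.

7/9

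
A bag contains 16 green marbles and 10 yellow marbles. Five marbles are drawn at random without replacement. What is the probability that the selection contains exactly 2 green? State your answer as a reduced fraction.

There are C(26,5) = 65780 ways to choose 5 from 26.
Selections with exactly 2 green: choose 2 of the 16 green and 3 of the 10 yellow, C(16,2)·C(10,3) = 120·120 = 14400.
Probability = 14400/65780 = 720/3289.

720/3289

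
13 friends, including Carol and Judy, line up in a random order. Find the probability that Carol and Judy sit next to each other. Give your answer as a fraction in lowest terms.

There are 13! = 6227020800 arrangements.
Treat Carol and Judy as a block: 12! arrangements of the blocks × 2 orders within the block = 2·479001600 = 958003200.
Probability = 958003200/6227020800 = 2/13.

2/13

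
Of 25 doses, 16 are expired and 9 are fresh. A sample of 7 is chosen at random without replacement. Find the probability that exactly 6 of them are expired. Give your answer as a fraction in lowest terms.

Total number of selections: C(25,7) = 480700.
Selections with exactly 6 expired: choose 6 of the 16 expired and 1 of the 9 fresh, C(16,6)·C(9,1) = 8008·9 = 72072.
Probability = 72072/480700 = 1638/10925.

1638/10925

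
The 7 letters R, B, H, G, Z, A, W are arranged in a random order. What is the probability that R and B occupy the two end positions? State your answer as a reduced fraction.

There are 7! = 5040 arrangements.
Place R and B at the ends in 2 ways, arrange the remaining 5 in 5! = 120 ways: 2·120 = 240.
Probability = 240/5040 = 1/21.

1/21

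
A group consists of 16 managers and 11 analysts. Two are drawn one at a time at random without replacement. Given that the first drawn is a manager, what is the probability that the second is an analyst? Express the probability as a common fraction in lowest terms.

11/26

After removing one manager, 26 remain: 15 managers and 11 analysts.
So the probability the next is an analyst is 11/26.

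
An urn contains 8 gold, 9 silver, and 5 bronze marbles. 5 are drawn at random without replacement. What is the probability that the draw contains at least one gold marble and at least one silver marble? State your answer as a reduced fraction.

There are C(22,5) = 26334 possible draws.
By inclusion-exclusion on the complements, draws missing all gold or all silver: C(14,5) + C(13,5) − C(5,5) = 2002 + 1287 − 1 = 3288.
So draws with at least one of each: 26334 − 3288 = 23046, probability 23046/26334 = 3841/4389.

3841/4389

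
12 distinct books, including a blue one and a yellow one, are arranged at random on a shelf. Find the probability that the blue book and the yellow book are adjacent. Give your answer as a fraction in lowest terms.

1/6

There are 12! = 479001600 arrangements.
Treat the blue book and the yellow book as a block: 11! arrangements of the blocks × 2 orders within the block = 2·39916800 = 79833600.
Probability = 79833600/479001600 = 1/6.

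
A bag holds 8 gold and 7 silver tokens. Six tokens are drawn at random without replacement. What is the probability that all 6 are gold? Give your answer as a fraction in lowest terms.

There are C(15,6) = 5005 possible selections.
Selections with all gold: C(8,6) = 28.
Probability = 28/5005 = 4/715.

4/715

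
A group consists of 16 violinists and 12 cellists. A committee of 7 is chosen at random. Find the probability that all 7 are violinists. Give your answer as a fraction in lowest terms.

2/207

There are C(28,7) = 1184040 possible selections.
Selections with all violinists: C(16,7) = 11440.
Probability = 11440/1184040 = 2/207.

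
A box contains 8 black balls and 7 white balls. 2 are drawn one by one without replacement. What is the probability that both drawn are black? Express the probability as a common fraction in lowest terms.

4/15

Multiply the conditional probabilities at each draw: 8/15 · 7/14 = 56/210 = 4/15.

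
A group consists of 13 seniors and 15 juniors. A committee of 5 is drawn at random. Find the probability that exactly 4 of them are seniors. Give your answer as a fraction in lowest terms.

The sample space is all 5-subsets of the 28: C(28,5) = 98280.
Selections with exactly 4 seniors: choose 4 of the 13 seniors and 1 of the 15 juniors, C(13,4)·C(15,1) = 715·15 = 10725.
Probability = 10725/98280 = 55/504.

55/504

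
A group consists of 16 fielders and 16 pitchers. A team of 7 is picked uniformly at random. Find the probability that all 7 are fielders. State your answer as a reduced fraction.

There are C(32,7) = 3365856 possible selections.
Selections with all fielders: C(16,7) = 11440.
Probability = 11440/3365856 = 55/16182.

55/16182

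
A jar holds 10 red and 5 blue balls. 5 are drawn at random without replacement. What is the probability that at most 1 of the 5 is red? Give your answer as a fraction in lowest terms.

17/1001

There are C(15,5) = 3003 ways to choose the 5.
Favorable selections (at most 1 red): C(10,0)·C(5,5) + C(10,1)·C(5,4) = 1 + 50 = 51.
Probability = 51/3003 = 17/1001.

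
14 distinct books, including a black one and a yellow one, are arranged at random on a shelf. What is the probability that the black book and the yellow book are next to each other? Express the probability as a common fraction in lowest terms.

There are 14! = 87178291200 arrangements.
Treat the black book and the yellow book as a block: 13! arrangements of the blocks × 2 orders within the block = 2·6227020800 = 12454041600.
Probability = 12454041600/87178291200 = 1/7.

1/7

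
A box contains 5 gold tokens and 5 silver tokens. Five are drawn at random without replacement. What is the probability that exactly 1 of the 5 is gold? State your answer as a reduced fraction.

There are C(10,5) = 252 ways to choose 5 from 10.
Selections with exactly 1 gold: choose 1 of the 5 gold and 4 of the 5 silver, C(5,1)·C(5,4) = 5·5 = 25.
Probability = 25/252.

25/252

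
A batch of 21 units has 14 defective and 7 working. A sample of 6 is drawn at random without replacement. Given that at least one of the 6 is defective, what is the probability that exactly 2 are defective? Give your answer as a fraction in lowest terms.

Work in counts. Selections with at least one defective: C(21,6) − C(7,6) = 54264 − 7 = 54257.
Of those, selections where exactly 2 are defective: C(14,2)·C(7,4) = 91·35 = 3185.
Conditional probability = 3185/54257 = 455/7751.

455/7751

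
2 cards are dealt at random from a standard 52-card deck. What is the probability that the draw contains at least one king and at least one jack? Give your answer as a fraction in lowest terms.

8/663

There are C(52,2) = 1326 possible draws.
By inclusion-exclusion on the complements, draws missing all kings or all jacks: C(48,2) + C(48,2) − C(44,2) = 1128 + 1128 − 946 = 1310.
So draws with at least one of each: 1326 − 1310 = 16, probability 16/1326 = 8/663.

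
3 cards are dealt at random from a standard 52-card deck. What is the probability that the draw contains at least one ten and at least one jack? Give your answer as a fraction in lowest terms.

188/5525

There are C(52,3) = 22100 possible draws.
By inclusion-exclusion on the complements, draws missing all tens or all jacks: C(48,3) + C(48,3) − C(44,3) = 17296 + 17296 − 13244 = 21348.
So draws with at least one of each: 22100 − 21348 = 752, probability 752/22100 = 188/5525.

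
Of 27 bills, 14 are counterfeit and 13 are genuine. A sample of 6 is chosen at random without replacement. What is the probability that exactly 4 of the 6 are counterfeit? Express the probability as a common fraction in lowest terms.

91/345

The sample space is all 6-subsets of the 27: C(27,6) = 296010.
Selections with exactly 4 counterfeit: choose 4 of the 14 counterfeit and 2 of the 13 genuine, C(14,4)·C(13,2) = 1001·78 = 78078.
Probability = 78078/296010 = 91/345.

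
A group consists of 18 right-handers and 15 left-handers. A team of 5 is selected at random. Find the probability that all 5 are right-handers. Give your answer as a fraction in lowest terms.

357/9889

There are C(33,5) = 237336 possible selections.
Selections with all right-handers: C(18,5) = 8568.
Probability = 8568/237336 = 357/9889.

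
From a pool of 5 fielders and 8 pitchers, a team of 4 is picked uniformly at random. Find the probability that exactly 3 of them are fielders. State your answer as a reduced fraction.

The sample space is all 4-subsets of the 13: C(13,4) = 715.
Selections with exactly 3 fielders: choose 3 of the 5 fielders and 1 of the 8 pitchers, C(5,3)·C(8,1) = 10·8 = 80.
Probability = 80/715 = 16/143.

16/143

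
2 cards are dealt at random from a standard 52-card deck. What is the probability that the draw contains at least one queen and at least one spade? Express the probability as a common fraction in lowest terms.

29/442

There are C(52,2) = 1326 possible draws.
By inclusion-exclusion on the complements, draws missing all queens or all spades: C(48,2) + C(39,2) − C(36,2) = 1128 + 741 − 630 = 1239.
So draws with at least one of each: 1326 − 1239 = 87, probability 87/1326 = 29/442.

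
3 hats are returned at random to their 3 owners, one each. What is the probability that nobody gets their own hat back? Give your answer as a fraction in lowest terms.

There are 3! = 6 assignments.
By inclusion-exclusion, assignments with no fixed points: C(3,0)·3! − C(3,1)·2! + C(3,2)·1! − C(3,3)·0! = 2.
Probability = 2/6 = 1/3.

1/3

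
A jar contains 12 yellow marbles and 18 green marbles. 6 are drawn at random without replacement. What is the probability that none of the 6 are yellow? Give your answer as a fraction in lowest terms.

There are C(30,6) = 593775 possible selections.
Selections with no yellow (all green): C(18,6) = 18564.
Probability = 18564/593775 = 68/2175.

68/2175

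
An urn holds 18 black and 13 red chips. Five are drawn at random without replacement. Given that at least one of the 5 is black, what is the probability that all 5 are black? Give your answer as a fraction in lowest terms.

119/2342

Work in counts. Selections with at least one black: C(31,5) − C(13,5) = 169911 − 1287 = 168624.
Of those, selections where all 5 are black: C(18,5) = 8568.
Conditional probability = 8568/168624 = 119/2342.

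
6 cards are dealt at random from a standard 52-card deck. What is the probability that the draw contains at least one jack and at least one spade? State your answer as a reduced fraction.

There are C(52,6) = 20358520 possible draws.
By inclusion-exclusion on the complements, draws missing all jacks or all spades: C(48,6) + C(39,6) − C(36,6) = 12271512 + 3262623 − 1947792 = 13586343.
So draws with at least one of each: 20358520 − 13586343 = 6772177, probability 6772177/20358520.

6772177/20358520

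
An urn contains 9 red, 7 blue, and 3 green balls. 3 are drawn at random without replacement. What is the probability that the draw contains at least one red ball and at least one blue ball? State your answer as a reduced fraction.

210/323

There are C(19,3) = 969 possible draws.
By inclusion-exclusion on the complements, draws missing all red or all blue: C(10,3) + C(12,3) − C(3,3) = 120 + 220 − 1 = 339.
So draws with at least one of each: 969 − 339 = 630, probability 630/969 = 210/323.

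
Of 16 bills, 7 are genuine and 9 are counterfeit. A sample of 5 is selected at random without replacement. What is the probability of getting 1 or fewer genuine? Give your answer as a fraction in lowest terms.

Total selections: C(16,5) = 4368.
Favorable selections (1 or fewer genuine): C(7,0)·C(9,5) + C(7,1)·C(9,4) = 126 + 882 = 1008.
Probability = 1008/4368 = 3/13.

3/13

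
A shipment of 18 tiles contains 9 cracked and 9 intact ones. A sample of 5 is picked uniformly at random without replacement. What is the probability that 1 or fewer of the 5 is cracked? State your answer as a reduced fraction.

There are C(18,5) = 8568 ways to choose the 5.
Favorable selections (1 or fewer cracked): C(9,0)·C(9,5) + C(9,1)·C(9,4) = 126 + 1134 = 1260.
Probability = 1260/8568 = 5/34.

5/34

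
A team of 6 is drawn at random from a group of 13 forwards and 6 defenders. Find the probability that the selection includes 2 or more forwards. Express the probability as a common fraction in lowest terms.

Total selections: C(19,6) = 27132.
Count the complement (fewer than 2 forwards): C(13,0)·C(6,6) + C(13,1)·C(6,5) = 1 + 78 = 79.
Probability = 1 − 79/27132 = 27053/27132.

27053/27132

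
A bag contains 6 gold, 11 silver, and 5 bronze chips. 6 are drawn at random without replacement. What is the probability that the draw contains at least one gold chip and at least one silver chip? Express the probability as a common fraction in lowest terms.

There are C(22,6) = 74613 possible draws.
By inclusion-exclusion on the complements, draws missing all gold or all silver: C(16,6) + C(11,6) − C(5,6) = 8008 + 462 − 0 = 8470.
So draws with at least one of each: 74613 − 8470 = 66143, probability 66143/74613 = 859/969.

859/969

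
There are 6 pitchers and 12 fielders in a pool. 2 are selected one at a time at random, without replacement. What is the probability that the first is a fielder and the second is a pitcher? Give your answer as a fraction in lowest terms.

4/17

Multiply the conditional probabilities at each draw: 12/18 · 6/17 = 72/306 = 4/17.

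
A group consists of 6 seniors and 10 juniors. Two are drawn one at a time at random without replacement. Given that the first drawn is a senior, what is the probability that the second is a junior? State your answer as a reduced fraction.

After removing one senior, 15 remain: 5 seniors and 10 juniors.
So the probability the next is a junior is 10/15 = 2/3.

2/3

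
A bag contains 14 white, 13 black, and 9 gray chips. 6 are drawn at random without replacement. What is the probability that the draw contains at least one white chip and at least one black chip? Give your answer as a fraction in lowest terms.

There are C(36,6) = 1947792 possible draws.
By inclusion-exclusion on the complements, draws missing all white or all black: C(22,6) + C(23,6) − C(9,6) = 74613 + 100947 − 84 = 175476.
So draws with at least one of each: 1947792 − 175476 = 1772316, probability 1772316/1947792 = 21099/23188.

21099/23188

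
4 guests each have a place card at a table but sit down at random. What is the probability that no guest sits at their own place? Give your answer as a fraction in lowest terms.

3/8

There are 4! = 24 seatings.
By inclusion-exclusion, seatings with no fixed points: C(4,0)·4! − C(4,1)·3! + C(4,2)·2! − C(4,3)·1! + C(4,4)·0! = 9.
Probability = 9/24 = 3/8.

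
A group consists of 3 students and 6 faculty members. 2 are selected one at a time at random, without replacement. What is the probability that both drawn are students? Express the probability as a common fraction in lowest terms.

1/12

Multiply the conditional probabilities at each draw: 3/9 · 2/8 = 6/72 = 1/12.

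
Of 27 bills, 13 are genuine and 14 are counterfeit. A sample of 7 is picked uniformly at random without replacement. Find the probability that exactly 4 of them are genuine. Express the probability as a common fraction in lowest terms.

The sample space is all 7-subsets of the 27: C(27,7) = 888030.
Selections with exactly 4 genuine: choose 4 of the 13 genuine and 3 of the 14 counterfeit, C(13,4)·C(14,3) = 715·364 = 260260.
Probability = 260260/888030 = 182/621.

182/621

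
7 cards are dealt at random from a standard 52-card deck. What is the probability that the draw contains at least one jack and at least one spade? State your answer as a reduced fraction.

There are C(52,7) = 133784560 possible draws.
By inclusion-exclusion on the complements, draws missing all jacks or all spades: C(48,7) + C(39,7) − C(36,7) = 73629072 + 15380937 − 8347680 = 80662329.
So draws with at least one of each: 133784560 − 80662329 = 53122231, probability 53122231/133784560.

53122231/133784560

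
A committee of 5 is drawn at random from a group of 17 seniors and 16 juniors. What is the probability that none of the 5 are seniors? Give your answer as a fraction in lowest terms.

There are C(33,5) = 237336 possible selections.
Selections with no seniors (all juniors): C(16,5) = 4368.
Probability = 4368/237336 = 182/9889.

182/9889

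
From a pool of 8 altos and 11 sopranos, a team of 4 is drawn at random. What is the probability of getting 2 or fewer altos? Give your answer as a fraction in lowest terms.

1595/1938

There are C(19,4) = 3876 ways to choose the 4.
Count the complement (more than 2 altos): C(8,3)·C(11,1) + C(8,4)·C(11,0) = 616 + 70 = 686.
Probability = 1 − 686/3876 = 3190/3876 = 1595/1938.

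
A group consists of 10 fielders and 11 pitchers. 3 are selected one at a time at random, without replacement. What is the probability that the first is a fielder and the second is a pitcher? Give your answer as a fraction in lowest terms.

11/42

Multiply the conditional probabilities at each draw: 10/21 · 11/20 = 110/420 = 11/42.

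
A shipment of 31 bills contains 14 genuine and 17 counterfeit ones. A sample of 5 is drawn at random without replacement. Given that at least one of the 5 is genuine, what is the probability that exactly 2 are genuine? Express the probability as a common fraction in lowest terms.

8840/23389

Work in counts. Selections with at least one genuine: C(31,5) − C(17,5) = 169911 − 6188 = 163723.
Of those, selections where exactly 2 are genuine: C(14,2)·C(17,3) = 91·680 = 61880.
Conditional probability = 61880/163723 = 8840/23389.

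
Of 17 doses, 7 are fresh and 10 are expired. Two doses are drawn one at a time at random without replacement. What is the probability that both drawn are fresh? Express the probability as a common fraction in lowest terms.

21/136

Multiply the conditional probabilities at each draw: 7/17 · 6/16 = 42/272 = 21/136.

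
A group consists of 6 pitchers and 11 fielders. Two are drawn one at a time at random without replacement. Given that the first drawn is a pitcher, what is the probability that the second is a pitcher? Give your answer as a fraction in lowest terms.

After removing one pitcher, 16 remain: 5 pitchers and 11 fielders.
So the probability the next is a pitcher is 5/16.

5/16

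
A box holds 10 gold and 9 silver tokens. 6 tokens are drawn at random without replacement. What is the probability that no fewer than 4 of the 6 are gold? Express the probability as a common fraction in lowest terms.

Total selections: C(19,6) = 27132.
Favorable selections (no fewer than 4 gold): C(10,4)·C(9,2) + C(10,5)·C(9,1) + C(10,6)·C(9,0) = 7560 + 2268 + 210 = 10038.
Probability = 10038/27132 = 239/646.

239/646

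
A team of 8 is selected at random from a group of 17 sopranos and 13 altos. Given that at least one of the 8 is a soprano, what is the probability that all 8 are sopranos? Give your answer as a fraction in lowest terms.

55/13239

Work in counts. Selections with at least one soprano: C(30,8) − C(13,8) = 5852925 − 1287 = 5851638.
Of those, selections where all 8 are sopranos: C(17,8) = 24310.
Conditional probability = 24310/5851638 = 55/13239.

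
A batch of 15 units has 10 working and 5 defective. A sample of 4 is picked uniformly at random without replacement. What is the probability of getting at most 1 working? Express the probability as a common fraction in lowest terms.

Total selections: C(15,4) = 1365.
Favorable selections (at most 1 working): C(10,0)·C(5,4) + C(10,1)·C(5,3) = 5 + 100 = 105.
Probability = 105/1365 = 1/13.

1/13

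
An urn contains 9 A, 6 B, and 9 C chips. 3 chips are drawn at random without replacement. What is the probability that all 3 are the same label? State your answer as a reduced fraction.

There are C(24,3) = 2024 ways to draw 3 chips.
All same label: C(9,3) + C(6,3) + C(9,3) = 84 + 20 + 84 = 188.
Probability = 188/2024 = 47/506.

47/506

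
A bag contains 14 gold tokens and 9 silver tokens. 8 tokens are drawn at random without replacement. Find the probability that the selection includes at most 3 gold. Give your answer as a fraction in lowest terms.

1637/14858

Total selections: C(23,8) = 490314.
Favorable selections (at most 3 gold): C(14,0)·C(9,8) + C(14,1)·C(9,7) + C(14,2)·C(9,6) + C(14,3)·C(9,5) = 9 + 504 + 7644 + 45864 = 54021.
Probability = 54021/490314 = 1637/14858.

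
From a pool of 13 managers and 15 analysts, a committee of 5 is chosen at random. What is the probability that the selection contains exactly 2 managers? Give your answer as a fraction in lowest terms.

13/36

The sample space is all 5-subsets of the 28: C(28,5) = 98280.
Selections with exactly 2 managers: choose 2 of the 13 managers and 3 of the 15 analysts, C(13,2)·C(15,3) = 78·455 = 35490.
Probability = 35490/98280 = 13/36.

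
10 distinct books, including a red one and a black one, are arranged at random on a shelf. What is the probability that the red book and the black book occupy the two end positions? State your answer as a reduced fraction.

1/45

There are 10! = 3628800 arrangements.
Place the red book and the black book at the ends in 2 ways, arrange the remaining 8 in 8! = 40320 ways: 2·40320 = 80640.
Probability = 80640/3628800 = 1/45.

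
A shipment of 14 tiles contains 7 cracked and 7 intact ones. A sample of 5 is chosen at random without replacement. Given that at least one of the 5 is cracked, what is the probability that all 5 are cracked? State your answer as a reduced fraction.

3/283

Work in counts. Selections with at least one cracked: C(14,5) − C(7,5) = 2002 − 21 = 1981.
Of those, selections where all 5 are cracked: C(7,5) = 21.
Conditional probability = 21/1981 = 3/283.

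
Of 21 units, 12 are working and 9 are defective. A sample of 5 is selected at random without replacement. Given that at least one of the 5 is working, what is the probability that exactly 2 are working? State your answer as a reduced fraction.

88/321

Work in counts. Selections with at least one working: C(21,5) − C(9,5) = 20349 − 126 = 20223.
Of those, selections where exactly 2 are working: C(12,2)·C(9,3) = 66·84 = 5544.
Conditional probability = 5544/20223 = 88/321.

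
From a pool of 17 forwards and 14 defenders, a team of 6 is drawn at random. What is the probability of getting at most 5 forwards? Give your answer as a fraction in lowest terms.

Total selections: C(31,6) = 736281.
The complement is exactly 6 forwards: C(17,6)·C(14,0) = 12376.
Probability = 1 − 12376/736281 = 723905/736281 = 7955/8091.

7955/8091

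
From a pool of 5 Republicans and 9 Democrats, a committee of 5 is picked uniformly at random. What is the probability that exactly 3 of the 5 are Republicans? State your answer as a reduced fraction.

180/1001

There are C(14,5) = 2002 ways to choose 5 from 14.
Selections with exactly 3 Republicans: choose 3 of the 5 Republicans and 2 of the 9 Democrats, C(5,3)·C(9,2) = 10·36 = 360.
Probability = 360/2002 = 180/1001.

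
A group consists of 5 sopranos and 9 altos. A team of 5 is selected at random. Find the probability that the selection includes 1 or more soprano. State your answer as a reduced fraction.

Total selections: C(14,5) = 2002.
The complement is all 5 are altos: C(9,5) = 126.
Probability = 1 − 126/2002 = 1876/2002 = 134/143.

134/143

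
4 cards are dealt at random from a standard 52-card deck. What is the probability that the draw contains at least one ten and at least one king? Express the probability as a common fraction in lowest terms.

1332/20825

There are C(52,4) = 270725 possible draws.
By inclusion-exclusion on the complements, draws missing all tens or all kings: C(48,4) + C(48,4) − C(44,4) = 194580 + 194580 − 135751 = 253409.
So draws with at least one of each: 270725 − 253409 = 17316, probability 17316/270725 = 1332/20825.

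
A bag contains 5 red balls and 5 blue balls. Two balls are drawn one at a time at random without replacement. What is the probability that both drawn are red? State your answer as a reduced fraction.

2/9

Multiply the conditional probabilities at each draw: 5/10 · 4/9 = 20/90 = 2/9.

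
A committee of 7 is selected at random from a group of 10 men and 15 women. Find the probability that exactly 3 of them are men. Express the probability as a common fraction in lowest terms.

1638/4807

The sample space is all 7-subsets of the 25: C(25,7) = 480700.
Selections with exactly 3 men: choose 3 of the 10 men and 4 of the 15 women, C(10,3)·C(15,4) = 120·1365 = 163800.
Probability = 163800/480700 = 1638/4807.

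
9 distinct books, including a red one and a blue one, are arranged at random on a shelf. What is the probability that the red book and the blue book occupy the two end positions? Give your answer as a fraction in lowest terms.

There are 9! = 362880 arrangements.
Place the red book and the blue book at the ends in 2 ways, arrange the remaining 7 in 7! = 5040 ways: 2·5040 = 10080.
Probability = 10080/362880 = 1/36.

1/36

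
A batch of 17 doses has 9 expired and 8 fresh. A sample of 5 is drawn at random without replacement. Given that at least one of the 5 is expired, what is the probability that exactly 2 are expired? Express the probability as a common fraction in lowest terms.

Work in counts. Selections with at least one expired: C(17,5) − C(8,5) = 6188 − 56 = 6132.
Of those, selections where exactly 2 are expired: C(9,2)·C(8,3) = 36·56 = 2016.
Conditional probability = 2016/6132 = 24/73.

24/73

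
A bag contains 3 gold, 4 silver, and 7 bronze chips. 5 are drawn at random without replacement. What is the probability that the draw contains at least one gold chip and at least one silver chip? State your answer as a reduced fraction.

17/26

There are C(14,5) = 2002 possible draws.
By inclusion-exclusion on the complements, draws missing all gold or all silver: C(11,5) + C(10,5) − C(7,5) = 462 + 252 − 21 = 693.
So draws with at least one of each: 2002 − 693 = 1309, probability 1309/2002 = 17/26.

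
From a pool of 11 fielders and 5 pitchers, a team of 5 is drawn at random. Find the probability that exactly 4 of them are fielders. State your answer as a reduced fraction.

275/728

There are C(16,5) = 4368 ways to choose 5 from 16.
Selections with exactly 4 fielders: choose 4 of the 11 fielders and 1 of the 5 pitchers, C(11,4)·C(5,1) = 330·5 = 1650.
Probability = 1650/4368 = 275/728.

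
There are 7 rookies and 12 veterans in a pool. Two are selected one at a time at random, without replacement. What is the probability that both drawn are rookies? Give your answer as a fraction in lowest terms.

7/57

Multiply the conditional probabilities at each draw: 7/19 · 6/18 = 42/342 = 7/57.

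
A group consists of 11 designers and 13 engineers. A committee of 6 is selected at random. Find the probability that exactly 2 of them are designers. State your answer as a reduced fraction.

3575/12236

The sample space is all 6-subsets of the 24: C(24,6) = 134596.
Selections with exactly 2 designers: choose 2 of the 11 designers and 4 of the 13 engineers, C(11,2)·C(13,4) = 55·715 = 39325.
Probability = 39325/134596 = 3575/12236.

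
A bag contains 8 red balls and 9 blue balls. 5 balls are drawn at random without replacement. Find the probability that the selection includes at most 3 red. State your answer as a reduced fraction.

There are C(17,5) = 6188 ways to choose the 5.
Count the complement (more than 3 red): C(8,4)·C(9,1) + C(8,5)·C(9,0) = 630 + 56 = 686.
Probability = 1 − 686/6188 = 5502/6188 = 393/442.

393/442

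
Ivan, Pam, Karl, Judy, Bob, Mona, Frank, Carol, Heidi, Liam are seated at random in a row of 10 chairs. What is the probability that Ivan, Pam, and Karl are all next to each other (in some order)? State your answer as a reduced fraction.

There are 10! = 3628800 arrangements.
Treat the three as one block: 8! placements × 3! orders within the block = 40320·6 = 241920.
Probability = 241920/3628800 = 1/15.

1/15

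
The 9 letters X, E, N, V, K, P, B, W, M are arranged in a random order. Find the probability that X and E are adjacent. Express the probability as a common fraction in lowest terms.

There are 9! = 362880 arrangements.
Treat X and E as a block: 8! arrangements of the blocks × 2 orders within the block = 2·40320 = 80640.
Probability = 80640/362880 = 2/9.

2/9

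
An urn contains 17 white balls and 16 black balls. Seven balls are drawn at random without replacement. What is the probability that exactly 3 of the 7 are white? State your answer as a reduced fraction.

There are C(33,7) = 4272048 ways to choose 7 from 33.
Selections with exactly 3 white: choose 3 of the 17 white and 4 of the 16 black, C(17,3)·C(16,4) = 680·1820 = 1237600.
Probability = 1237600/4272048 = 77350/267003.

77350/267003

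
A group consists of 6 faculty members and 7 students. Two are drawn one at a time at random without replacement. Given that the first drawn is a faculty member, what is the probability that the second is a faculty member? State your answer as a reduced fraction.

5/12

After removing one faculty member, 12 remain: 5 faculty members and 7 students.
So the probability the next is a faculty member is 5/12.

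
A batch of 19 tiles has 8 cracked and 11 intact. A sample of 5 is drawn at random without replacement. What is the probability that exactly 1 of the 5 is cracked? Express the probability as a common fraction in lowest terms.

There are C(19,5) = 11628 ways to choose 5 from 19.
Selections with exactly 1 cracked: choose 1 of the 8 cracked and 4 of the 11 intact, C(8,1)·C(11,4) = 8·330 = 2640.
Probability = 2640/11628 = 220/969.

220/969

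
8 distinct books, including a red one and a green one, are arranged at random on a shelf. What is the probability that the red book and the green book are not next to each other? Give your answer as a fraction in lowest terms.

There are 8! = 40320 arrangements.
Arrangements with the red book and the green book adjacent: 2·7! = 10080.
So not adjacent: 40320 − 10080 = 30240, probability 30240/40320 = 3/4.

3/4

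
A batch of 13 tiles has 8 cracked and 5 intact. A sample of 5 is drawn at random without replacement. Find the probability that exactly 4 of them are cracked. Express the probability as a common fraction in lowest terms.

350/1287

Total number of selections: C(13,5) = 1287.
Selections with exactly 4 cracked: choose 4 of the 8 cracked and 1 of the 5 intact, C(8,4)·C(5,1) = 70·5 = 350.
Probability = 350/1287.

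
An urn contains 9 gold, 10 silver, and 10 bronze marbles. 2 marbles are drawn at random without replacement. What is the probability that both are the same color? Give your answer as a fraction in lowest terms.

There are C(29,2) = 406 ways to draw 2 marbles.
All same color: C(9,2) + C(10,2) + C(10,2) = 36 + 45 + 45 = 126.
Probability = 126/406 = 9/29.

9/29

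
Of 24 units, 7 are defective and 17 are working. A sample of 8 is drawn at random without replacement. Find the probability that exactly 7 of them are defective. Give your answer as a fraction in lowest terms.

The sample space is all 8-subsets of the 24: C(24,8) = 735471.
Selections with exactly 7 defective: choose 7 of the 7 defective and 1 of the 17 working, C(7,7)·C(17,1) = 1·17 = 17.
Probability = 17/735471 = 1/43263.

1/43263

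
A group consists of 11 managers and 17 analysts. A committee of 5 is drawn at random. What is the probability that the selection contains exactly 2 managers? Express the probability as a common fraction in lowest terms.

935/2457

There are C(28,5) = 98280 ways to choose 5 from 28.
Selections with exactly 2 managers: choose 2 of the 11 managers and 3 of the 17 analysts, C(11,2)·C(17,3) = 55·680 = 37400.
Probability = 37400/98280 = 935/2457.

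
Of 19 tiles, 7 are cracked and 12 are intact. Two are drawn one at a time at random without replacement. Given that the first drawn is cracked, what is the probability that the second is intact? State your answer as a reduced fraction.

After removing one cracked, 18 remain: 6 cracked and 12 intact.
So the probability the next is intact is 12/18 = 2/3.

2/3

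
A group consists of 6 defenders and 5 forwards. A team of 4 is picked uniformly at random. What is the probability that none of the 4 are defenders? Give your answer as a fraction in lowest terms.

There are C(11,4) = 330 possible selections.
Selections with no defenders (all forwards): C(5,4) = 5.
Probability = 5/330 = 1/66.

1/66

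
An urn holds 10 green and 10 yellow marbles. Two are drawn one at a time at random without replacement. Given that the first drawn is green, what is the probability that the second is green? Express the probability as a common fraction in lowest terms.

After removing one green, 19 remain: 9 green and 10 yellow.
So the probability the next is green is 9/19.

9/19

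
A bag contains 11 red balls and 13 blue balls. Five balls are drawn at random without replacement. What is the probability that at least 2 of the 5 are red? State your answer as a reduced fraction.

Total selections: C(24,5) = 42504.
Count the complement (fewer than 2 red): C(11,0)·C(13,5) + C(11,1)·C(13,4) = 1287 + 7865 = 9152.
Probability = 1 − 9152/42504 = 33352/42504 = 379/483.

379/483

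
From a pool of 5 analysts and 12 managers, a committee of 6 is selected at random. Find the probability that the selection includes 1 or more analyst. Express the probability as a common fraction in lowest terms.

409/442

Total selections: C(17,6) = 12376.
The complement is all 6 are managers: C(12,6) = 924.
Probability = 1 − 924/12376 = 11452/12376 = 409/442.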